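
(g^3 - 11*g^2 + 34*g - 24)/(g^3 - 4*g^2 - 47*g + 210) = (g^2 - 5*g + 4)/(g^2 + 2*g - 35)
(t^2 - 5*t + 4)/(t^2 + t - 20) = (t - 1)/(t + 5)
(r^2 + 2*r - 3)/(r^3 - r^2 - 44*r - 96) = (r - 1)/(r^2 - 4*r - 32)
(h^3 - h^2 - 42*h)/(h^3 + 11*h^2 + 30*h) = (h - 7)/(h + 5)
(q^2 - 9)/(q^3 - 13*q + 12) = (q + 3)/(q^2 + 3*q - 4)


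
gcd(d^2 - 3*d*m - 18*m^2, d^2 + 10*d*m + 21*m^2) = d + 3*m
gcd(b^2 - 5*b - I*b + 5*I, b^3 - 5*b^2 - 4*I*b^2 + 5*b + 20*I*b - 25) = b - 5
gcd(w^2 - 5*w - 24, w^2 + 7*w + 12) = w + 3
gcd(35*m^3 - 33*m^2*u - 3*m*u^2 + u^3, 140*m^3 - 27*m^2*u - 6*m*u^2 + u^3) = -35*m^2 - 2*m*u + u^2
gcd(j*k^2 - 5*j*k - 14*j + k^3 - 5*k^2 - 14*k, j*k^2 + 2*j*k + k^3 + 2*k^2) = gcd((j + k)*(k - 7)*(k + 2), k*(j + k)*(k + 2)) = j*k + 2*j + k^2 + 2*k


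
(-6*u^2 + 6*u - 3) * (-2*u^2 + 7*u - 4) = 12*u^4 - 54*u^3 + 72*u^2 - 45*u + 12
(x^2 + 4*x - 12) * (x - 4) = x^3 - 28*x + 48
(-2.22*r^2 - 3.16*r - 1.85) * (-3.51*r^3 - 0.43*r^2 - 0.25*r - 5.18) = 7.7922*r^5 + 12.0462*r^4 + 8.4073*r^3 + 13.0851*r^2 + 16.8313*r + 9.583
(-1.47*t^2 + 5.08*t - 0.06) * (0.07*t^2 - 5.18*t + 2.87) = -0.1029*t^4 + 7.9702*t^3 - 30.5375*t^2 + 14.8904*t - 0.1722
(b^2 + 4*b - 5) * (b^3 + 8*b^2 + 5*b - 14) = b^5 + 12*b^4 + 32*b^3 - 34*b^2 - 81*b + 70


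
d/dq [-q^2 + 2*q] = 2 - 2*q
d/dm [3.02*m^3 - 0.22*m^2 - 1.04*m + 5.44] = 9.06*m^2 - 0.44*m - 1.04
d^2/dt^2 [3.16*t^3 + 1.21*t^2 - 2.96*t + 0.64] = 18.96*t + 2.42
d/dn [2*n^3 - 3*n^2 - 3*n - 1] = 6*n^2 - 6*n - 3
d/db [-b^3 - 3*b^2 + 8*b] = -3*b^2 - 6*b + 8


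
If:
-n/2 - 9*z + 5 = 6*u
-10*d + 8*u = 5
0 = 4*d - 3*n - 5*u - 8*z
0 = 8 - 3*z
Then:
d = -2689/1026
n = -1058/171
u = -1360/513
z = 8/3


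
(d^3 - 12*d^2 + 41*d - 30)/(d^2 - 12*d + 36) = (d^2 - 6*d + 5)/(d - 6)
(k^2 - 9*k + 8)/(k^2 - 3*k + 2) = (k - 8)/(k - 2)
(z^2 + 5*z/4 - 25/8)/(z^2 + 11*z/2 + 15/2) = (z - 5/4)/(z + 3)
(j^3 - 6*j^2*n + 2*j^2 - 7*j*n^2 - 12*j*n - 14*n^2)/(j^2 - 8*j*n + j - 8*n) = (j^3 - 6*j^2*n + 2*j^2 - 7*j*n^2 - 12*j*n - 14*n^2)/(j^2 - 8*j*n + j - 8*n)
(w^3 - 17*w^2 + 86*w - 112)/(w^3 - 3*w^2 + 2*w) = (w^2 - 15*w + 56)/(w*(w - 1))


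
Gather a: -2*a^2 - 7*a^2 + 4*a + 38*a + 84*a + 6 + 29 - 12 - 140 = -9*a^2 + 126*a - 117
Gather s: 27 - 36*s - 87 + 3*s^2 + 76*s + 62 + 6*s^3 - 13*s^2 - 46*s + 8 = 6*s^3 - 10*s^2 - 6*s + 10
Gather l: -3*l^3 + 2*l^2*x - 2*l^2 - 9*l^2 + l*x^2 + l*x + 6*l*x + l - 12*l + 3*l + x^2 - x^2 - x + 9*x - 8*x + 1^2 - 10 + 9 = -3*l^3 + l^2*(2*x - 11) + l*(x^2 + 7*x - 8)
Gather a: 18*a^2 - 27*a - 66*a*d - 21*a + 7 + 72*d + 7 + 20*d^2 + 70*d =18*a^2 + a*(-66*d - 48) + 20*d^2 + 142*d + 14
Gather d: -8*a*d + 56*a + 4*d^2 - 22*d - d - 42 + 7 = 56*a + 4*d^2 + d*(-8*a - 23) - 35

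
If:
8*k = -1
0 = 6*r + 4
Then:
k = -1/8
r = -2/3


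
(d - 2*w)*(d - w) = d^2 - 3*d*w + 2*w^2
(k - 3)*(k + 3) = k^2 - 9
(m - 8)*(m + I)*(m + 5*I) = m^3 - 8*m^2 + 6*I*m^2 - 5*m - 48*I*m + 40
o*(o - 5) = o^2 - 5*o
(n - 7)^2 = n^2 - 14*n + 49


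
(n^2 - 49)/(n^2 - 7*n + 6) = (n^2 - 49)/(n^2 - 7*n + 6)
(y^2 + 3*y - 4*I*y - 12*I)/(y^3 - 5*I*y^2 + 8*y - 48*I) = (y + 3)/(y^2 - I*y + 12)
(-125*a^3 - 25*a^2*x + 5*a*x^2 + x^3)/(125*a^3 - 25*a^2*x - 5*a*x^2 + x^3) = (5*a + x)/(-5*a + x)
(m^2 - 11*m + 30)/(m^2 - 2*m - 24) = (m - 5)/(m + 4)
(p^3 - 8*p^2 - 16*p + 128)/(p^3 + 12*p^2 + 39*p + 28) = (p^2 - 12*p + 32)/(p^2 + 8*p + 7)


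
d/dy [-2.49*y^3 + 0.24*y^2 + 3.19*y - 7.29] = -7.47*y^2 + 0.48*y + 3.19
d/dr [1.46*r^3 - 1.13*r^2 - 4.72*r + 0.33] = 4.38*r^2 - 2.26*r - 4.72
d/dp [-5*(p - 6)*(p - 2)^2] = 5*(14 - 3*p)*(p - 2)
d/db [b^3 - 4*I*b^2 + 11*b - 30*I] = 3*b^2 - 8*I*b + 11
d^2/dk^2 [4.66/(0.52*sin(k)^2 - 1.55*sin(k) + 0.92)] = (-5.040256*sin(k)^4 + 11.26788*sin(k)^3 + 5.28210999999999*sin(k)^2 - 29.18092*sin(k) + 17.932612)/(0.52*sin(k)^2 - 1.55*sin(k) + 0.92)^3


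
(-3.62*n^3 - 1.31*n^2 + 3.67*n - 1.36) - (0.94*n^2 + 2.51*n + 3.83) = -3.62*n^3 - 2.25*n^2 + 1.16*n - 5.19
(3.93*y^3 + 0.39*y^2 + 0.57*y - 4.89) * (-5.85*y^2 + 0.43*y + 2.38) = -22.9905*y^5 - 0.5916*y^4 + 6.1866*y^3 + 29.7798*y^2 - 0.7461*y - 11.6382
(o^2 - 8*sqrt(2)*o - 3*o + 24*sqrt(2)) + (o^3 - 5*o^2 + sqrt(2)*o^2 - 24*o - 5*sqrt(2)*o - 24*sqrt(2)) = o^3 - 4*o^2 + sqrt(2)*o^2 - 27*o - 13*sqrt(2)*o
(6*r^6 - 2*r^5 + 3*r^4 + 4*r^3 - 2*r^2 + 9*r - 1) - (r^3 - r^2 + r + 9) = 6*r^6 - 2*r^5 + 3*r^4 + 3*r^3 - r^2 + 8*r - 10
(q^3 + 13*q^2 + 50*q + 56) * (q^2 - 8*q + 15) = q^5 + 5*q^4 - 39*q^3 - 149*q^2 + 302*q + 840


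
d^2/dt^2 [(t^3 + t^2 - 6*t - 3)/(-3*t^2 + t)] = 2*(50*t^3 + 81*t^2 - 27*t + 3)/(t^3*(27*t^3 - 27*t^2 + 9*t - 1))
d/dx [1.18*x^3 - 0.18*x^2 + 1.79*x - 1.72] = 3.54*x^2 - 0.36*x + 1.79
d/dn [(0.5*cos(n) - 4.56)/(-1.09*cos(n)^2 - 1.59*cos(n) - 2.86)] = (-0.545*cos(n)^2 + 9.9408*cos(n) + 8.6804)*sin(n)/(1.1881*cos(n)^4 + 3.4662*cos(n)^3 + 8.7629*cos(n)^2 + 9.0948*cos(n) + 8.1796)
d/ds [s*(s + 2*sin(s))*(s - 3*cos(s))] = s*(s + 2*sin(s))*(3*sin(s) + 1) + s*(s - 3*cos(s))*(2*cos(s) + 1) + (s + 2*sin(s))*(s - 3*cos(s))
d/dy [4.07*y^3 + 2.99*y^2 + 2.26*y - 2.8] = 12.21*y^2 + 5.98*y + 2.26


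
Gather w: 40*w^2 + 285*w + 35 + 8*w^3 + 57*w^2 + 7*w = 8*w^3 + 97*w^2 + 292*w + 35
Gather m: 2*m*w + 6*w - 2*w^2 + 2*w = 2*m*w - 2*w^2 + 8*w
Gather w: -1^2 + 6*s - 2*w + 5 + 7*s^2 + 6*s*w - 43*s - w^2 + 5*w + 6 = 7*s^2 - 37*s - w^2 + w*(6*s + 3) + 10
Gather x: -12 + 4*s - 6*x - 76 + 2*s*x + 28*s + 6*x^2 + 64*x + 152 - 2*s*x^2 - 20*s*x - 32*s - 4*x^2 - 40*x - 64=x^2*(2 - 2*s) + x*(18 - 18*s)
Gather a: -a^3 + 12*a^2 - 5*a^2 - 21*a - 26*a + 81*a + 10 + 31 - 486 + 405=-a^3 + 7*a^2 + 34*a - 40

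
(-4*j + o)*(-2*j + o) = 8*j^2 - 6*j*o + o^2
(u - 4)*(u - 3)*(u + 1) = u^3 - 6*u^2 + 5*u + 12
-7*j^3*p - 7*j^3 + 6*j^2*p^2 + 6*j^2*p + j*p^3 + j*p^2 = (-j + p)*(7*j + p)*(j*p + j)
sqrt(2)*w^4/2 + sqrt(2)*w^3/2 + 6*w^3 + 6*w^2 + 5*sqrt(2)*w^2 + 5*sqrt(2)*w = w*(w + sqrt(2))*(w + 5*sqrt(2))*(sqrt(2)*w/2 + sqrt(2)/2)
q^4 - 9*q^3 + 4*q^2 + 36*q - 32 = (q - 8)*(q - 2)*(q - 1)*(q + 2)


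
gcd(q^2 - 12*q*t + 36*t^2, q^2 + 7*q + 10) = 1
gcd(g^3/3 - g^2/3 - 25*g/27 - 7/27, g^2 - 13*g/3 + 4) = 1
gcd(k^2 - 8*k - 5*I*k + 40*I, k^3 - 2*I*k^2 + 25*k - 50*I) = k - 5*I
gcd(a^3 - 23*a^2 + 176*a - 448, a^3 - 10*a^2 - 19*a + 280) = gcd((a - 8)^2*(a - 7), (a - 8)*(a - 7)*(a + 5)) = a^2 - 15*a + 56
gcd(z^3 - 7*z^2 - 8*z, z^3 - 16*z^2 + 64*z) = z^2 - 8*z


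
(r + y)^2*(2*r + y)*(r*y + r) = 2*r^4*y + 2*r^4 + 5*r^3*y^2 + 5*r^3*y + 4*r^2*y^3 + 4*r^2*y^2 + r*y^4 + r*y^3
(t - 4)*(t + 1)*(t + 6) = t^3 + 3*t^2 - 22*t - 24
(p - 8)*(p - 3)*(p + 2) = p^3 - 9*p^2 + 2*p + 48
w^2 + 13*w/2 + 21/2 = (w + 3)*(w + 7/2)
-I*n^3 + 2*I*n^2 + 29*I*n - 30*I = (n - 6)*(n + 5)*(-I*n + I)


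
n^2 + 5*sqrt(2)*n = n*(n + 5*sqrt(2))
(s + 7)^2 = s^2 + 14*s + 49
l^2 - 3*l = l*(l - 3)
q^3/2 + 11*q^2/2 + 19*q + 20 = (q/2 + 1)*(q + 4)*(q + 5)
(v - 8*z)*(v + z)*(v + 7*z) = v^3 - 57*v*z^2 - 56*z^3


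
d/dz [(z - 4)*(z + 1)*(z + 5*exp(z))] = 5*z^2*exp(z) + 3*z^2 - 5*z*exp(z) - 6*z - 35*exp(z) - 4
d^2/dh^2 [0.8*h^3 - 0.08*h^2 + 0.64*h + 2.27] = 4.8*h - 0.16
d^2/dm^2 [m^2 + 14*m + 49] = 2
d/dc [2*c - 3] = 2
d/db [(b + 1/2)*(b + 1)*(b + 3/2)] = 3*b^2 + 6*b + 11/4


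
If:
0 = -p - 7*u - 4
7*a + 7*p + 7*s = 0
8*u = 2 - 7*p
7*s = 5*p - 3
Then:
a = -429/287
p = 46/41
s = 107/287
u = -30/41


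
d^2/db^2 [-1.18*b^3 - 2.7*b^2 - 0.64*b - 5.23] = -7.08*b - 5.4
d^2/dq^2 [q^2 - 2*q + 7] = 2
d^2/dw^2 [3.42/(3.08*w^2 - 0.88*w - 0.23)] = (64.886976*w^2 - 18.539136*w - 3.42*(6.16*w - 0.88)*(12.32*w - 1.76) - 4.845456)/(-3.08*w^2 + 0.88*w + 0.23)^3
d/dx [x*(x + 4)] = 2*x + 4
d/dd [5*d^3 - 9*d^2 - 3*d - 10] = 15*d^2 - 18*d - 3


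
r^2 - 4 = (r - 2)*(r + 2)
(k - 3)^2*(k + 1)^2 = k^4 - 4*k^3 - 2*k^2 + 12*k + 9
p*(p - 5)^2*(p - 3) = p^4 - 13*p^3 + 55*p^2 - 75*p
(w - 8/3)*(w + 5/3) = w^2 - w - 40/9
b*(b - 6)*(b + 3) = b^3 - 3*b^2 - 18*b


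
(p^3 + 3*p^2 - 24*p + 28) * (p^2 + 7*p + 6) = p^5 + 10*p^4 + 3*p^3 - 122*p^2 + 52*p + 168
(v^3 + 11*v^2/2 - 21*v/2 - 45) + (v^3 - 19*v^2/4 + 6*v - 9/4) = 2*v^3 + 3*v^2/4 - 9*v/2 - 189/4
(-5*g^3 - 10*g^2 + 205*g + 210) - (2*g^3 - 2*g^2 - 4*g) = -7*g^3 - 8*g^2 + 209*g + 210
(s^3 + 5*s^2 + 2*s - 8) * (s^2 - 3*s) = s^5 + 2*s^4 - 13*s^3 - 14*s^2 + 24*s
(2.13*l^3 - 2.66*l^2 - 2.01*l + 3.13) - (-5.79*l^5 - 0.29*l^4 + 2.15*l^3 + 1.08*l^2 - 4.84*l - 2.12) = 5.79*l^5 + 0.29*l^4 - 0.02*l^3 - 3.74*l^2 + 2.83*l + 5.25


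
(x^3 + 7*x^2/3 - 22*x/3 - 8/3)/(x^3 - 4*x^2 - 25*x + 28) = (3*x^2 - 5*x - 2)/(3*(x^2 - 8*x + 7))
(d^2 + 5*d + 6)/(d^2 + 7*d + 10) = (d + 3)/(d + 5)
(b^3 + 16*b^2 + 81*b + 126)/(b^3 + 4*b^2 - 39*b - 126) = (b + 6)/(b - 6)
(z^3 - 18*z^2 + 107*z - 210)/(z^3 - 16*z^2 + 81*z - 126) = (z - 5)/(z - 3)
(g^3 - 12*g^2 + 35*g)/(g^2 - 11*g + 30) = g*(g - 7)/(g - 6)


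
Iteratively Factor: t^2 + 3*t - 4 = (t - 1)*(t + 4)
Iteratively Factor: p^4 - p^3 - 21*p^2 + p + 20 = (p - 1)*(p^3 - 21*p - 20) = (p - 5)*(p - 1)*(p^2 + 5*p + 4) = (p - 5)*(p - 1)*(p + 1)*(p + 4)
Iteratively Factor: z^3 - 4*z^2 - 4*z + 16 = (z - 4)*(z^2 - 4) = (z - 4)*(z + 2)*(z - 2)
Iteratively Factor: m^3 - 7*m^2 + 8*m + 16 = (m + 1)*(m^2 - 8*m + 16) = (m - 4)*(m + 1)*(m - 4)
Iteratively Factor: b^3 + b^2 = (b)*(b^2 + b) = b^2*(b + 1)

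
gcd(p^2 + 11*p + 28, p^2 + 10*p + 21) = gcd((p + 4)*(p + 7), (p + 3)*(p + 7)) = p + 7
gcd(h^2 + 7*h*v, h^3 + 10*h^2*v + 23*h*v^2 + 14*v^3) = h + 7*v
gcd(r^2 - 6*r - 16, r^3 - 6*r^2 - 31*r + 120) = r - 8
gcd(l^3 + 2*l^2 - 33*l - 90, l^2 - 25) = l + 5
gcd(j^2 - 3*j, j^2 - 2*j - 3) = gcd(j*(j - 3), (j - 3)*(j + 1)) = j - 3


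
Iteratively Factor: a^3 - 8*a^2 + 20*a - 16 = (a - 2)*(a^2 - 6*a + 8) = (a - 2)^2*(a - 4)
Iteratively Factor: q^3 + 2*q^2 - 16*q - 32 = (q - 4)*(q^2 + 6*q + 8) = (q - 4)*(q + 4)*(q + 2)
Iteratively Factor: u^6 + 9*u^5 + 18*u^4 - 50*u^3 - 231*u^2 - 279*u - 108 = (u + 3)*(u^5 + 6*u^4 - 50*u^2 - 81*u - 36) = (u - 3)*(u + 3)*(u^4 + 9*u^3 + 27*u^2 + 31*u + 12) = (u - 3)*(u + 3)*(u + 4)*(u^3 + 5*u^2 + 7*u + 3) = (u - 3)*(u + 1)*(u + 3)*(u + 4)*(u^2 + 4*u + 3) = (u - 3)*(u + 1)*(u + 3)^2*(u + 4)*(u + 1)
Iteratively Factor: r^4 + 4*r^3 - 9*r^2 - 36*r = (r + 4)*(r^3 - 9*r) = (r - 3)*(r + 4)*(r^2 + 3*r) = (r - 3)*(r + 3)*(r + 4)*(r)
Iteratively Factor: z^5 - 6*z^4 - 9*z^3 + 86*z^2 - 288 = (z + 3)*(z^4 - 9*z^3 + 18*z^2 + 32*z - 96) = (z - 3)*(z + 3)*(z^3 - 6*z^2 + 32) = (z - 3)*(z + 2)*(z + 3)*(z^2 - 8*z + 16) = (z - 4)*(z - 3)*(z + 2)*(z + 3)*(z - 4)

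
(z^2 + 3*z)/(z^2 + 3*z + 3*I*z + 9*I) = z/(z + 3*I)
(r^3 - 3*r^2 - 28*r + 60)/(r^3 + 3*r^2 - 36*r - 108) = (r^2 + 3*r - 10)/(r^2 + 9*r + 18)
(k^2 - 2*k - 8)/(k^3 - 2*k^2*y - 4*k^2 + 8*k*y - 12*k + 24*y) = (4 - k)/(-k^2 + 2*k*y + 6*k - 12*y)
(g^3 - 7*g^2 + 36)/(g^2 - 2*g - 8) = (g^2 - 9*g + 18)/(g - 4)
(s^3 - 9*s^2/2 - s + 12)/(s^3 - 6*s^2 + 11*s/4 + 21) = 2*(s - 2)/(2*s - 7)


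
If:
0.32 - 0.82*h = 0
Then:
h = 0.39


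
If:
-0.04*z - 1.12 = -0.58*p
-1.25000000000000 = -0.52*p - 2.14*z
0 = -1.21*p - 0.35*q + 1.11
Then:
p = 1.94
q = -3.53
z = 0.11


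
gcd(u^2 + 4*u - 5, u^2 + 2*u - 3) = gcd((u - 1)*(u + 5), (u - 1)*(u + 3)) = u - 1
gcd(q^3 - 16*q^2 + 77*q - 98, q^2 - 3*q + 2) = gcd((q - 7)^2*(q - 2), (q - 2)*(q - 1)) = q - 2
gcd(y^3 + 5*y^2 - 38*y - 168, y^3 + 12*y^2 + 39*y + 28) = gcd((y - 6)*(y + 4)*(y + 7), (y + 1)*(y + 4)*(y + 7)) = y^2 + 11*y + 28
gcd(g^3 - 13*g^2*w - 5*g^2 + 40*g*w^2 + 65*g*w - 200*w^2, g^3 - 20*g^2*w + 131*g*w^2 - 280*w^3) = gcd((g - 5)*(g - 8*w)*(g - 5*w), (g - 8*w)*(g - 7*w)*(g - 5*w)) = g^2 - 13*g*w + 40*w^2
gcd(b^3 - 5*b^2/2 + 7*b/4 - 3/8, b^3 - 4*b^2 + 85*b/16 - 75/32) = b - 3/2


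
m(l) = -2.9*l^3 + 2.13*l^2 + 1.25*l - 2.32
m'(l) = -8.7*l^2 + 4.26*l + 1.25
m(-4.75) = 350.60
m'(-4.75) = -215.28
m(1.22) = -2.89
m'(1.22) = -6.50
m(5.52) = -418.29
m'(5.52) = -240.33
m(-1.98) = 26.07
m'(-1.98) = -41.29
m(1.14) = -2.42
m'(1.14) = -5.20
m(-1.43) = 8.73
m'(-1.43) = -22.63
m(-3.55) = 149.83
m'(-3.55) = -123.51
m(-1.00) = 1.46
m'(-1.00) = -11.71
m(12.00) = -4691.80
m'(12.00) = -1200.43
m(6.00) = -544.54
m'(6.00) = -286.39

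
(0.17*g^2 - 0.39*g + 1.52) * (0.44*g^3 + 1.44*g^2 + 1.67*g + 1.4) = 0.0748*g^5 + 0.0732*g^4 + 0.3911*g^3 + 1.7755*g^2 + 1.9924*g + 2.128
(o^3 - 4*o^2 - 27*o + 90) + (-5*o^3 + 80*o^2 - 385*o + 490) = -4*o^3 + 76*o^2 - 412*o + 580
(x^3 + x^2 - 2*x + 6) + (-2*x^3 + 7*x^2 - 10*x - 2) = -x^3 + 8*x^2 - 12*x + 4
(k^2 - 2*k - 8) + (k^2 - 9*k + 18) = 2*k^2 - 11*k + 10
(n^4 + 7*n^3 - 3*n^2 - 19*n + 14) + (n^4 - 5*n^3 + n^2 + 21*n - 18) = 2*n^4 + 2*n^3 - 2*n^2 + 2*n - 4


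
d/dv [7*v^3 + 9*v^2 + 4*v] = 21*v^2 + 18*v + 4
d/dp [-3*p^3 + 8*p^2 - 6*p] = -9*p^2 + 16*p - 6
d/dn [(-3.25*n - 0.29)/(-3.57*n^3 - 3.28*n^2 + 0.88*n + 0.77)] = (11.6025*n^3 + 10.66*n^2 - 2.86*n - (3.25*n + 0.29)*(10.71*n^2 + 6.56*n - 0.88) - 2.5025)/(3.57*n^3 + 3.28*n^2 - 0.88*n - 0.77)^2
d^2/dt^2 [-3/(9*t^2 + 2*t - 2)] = 6*(81*t^2 + 18*t - 4*(9*t + 1)^2 - 18)/(9*t^2 + 2*t - 2)^3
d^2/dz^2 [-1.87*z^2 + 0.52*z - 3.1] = -3.74000000000000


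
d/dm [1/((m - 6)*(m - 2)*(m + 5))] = (-(m - 6)*(m - 2) - (m - 6)*(m + 5) - (m - 2)*(m + 5))/((m - 6)^2*(m - 2)^2*(m + 5)^2)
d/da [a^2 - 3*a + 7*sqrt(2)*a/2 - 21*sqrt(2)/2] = 2*a - 3 + 7*sqrt(2)/2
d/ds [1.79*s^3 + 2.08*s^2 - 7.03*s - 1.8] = 5.37*s^2 + 4.16*s - 7.03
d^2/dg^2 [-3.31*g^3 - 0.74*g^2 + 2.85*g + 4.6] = -19.86*g - 1.48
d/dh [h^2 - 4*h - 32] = 2*h - 4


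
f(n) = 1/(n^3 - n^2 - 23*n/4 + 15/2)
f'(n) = (-3*n^2 + 2*n + 23/4)/(n^3 - n^2 - 23*n/4 + 15/2)^2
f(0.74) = 0.32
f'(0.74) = 0.58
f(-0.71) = 0.09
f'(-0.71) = 0.02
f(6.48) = 0.00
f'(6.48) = -0.00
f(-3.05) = -0.08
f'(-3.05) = -0.18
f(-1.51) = 0.10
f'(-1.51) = -0.04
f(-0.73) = 0.09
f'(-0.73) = 0.02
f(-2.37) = 0.45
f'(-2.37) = -3.28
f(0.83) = 0.38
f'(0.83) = 0.78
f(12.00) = 0.00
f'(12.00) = 0.00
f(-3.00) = -0.09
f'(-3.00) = -0.22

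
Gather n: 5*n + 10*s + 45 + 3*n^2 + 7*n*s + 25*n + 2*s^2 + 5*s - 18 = 3*n^2 + n*(7*s + 30) + 2*s^2 + 15*s + 27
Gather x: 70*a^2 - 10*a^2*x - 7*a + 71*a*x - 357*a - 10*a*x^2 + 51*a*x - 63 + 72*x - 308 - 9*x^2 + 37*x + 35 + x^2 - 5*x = 70*a^2 - 364*a + x^2*(-10*a - 8) + x*(-10*a^2 + 122*a + 104) - 336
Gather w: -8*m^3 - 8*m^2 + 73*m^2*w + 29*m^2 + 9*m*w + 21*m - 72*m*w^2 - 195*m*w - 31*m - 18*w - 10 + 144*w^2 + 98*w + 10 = -8*m^3 + 21*m^2 - 10*m + w^2*(144 - 72*m) + w*(73*m^2 - 186*m + 80)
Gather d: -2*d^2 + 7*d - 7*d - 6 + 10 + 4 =8 - 2*d^2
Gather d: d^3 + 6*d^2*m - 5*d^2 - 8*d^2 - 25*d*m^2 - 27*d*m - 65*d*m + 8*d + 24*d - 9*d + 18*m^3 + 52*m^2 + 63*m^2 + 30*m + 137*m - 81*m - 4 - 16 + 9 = d^3 + d^2*(6*m - 13) + d*(-25*m^2 - 92*m + 23) + 18*m^3 + 115*m^2 + 86*m - 11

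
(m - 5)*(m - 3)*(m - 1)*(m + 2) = m^4 - 7*m^3 + 5*m^2 + 31*m - 30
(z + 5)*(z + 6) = z^2 + 11*z + 30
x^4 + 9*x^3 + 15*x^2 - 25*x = x*(x - 1)*(x + 5)^2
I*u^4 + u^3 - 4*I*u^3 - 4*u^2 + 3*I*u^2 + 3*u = u*(u - 3)*(u - 1)*(I*u + 1)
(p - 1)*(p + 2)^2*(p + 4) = p^4 + 7*p^3 + 12*p^2 - 4*p - 16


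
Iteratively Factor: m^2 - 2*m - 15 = (m - 5)*(m + 3)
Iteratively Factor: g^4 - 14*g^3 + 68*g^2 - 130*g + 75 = (g - 5)*(g^3 - 9*g^2 + 23*g - 15) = (g - 5)*(g - 1)*(g^2 - 8*g + 15) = (g - 5)*(g - 3)*(g - 1)*(g - 5)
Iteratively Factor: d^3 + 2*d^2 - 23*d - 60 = (d + 4)*(d^2 - 2*d - 15) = (d + 3)*(d + 4)*(d - 5)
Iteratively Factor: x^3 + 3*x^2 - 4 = (x + 2)*(x^2 + x - 2) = (x + 2)^2*(x - 1)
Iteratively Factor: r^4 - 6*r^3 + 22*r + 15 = (r + 1)*(r^3 - 7*r^2 + 7*r + 15) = (r - 5)*(r + 1)*(r^2 - 2*r - 3) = (r - 5)*(r - 3)*(r + 1)*(r + 1)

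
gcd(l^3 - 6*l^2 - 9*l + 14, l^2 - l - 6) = l + 2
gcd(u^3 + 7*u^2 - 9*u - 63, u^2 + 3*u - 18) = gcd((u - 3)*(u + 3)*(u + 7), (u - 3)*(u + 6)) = u - 3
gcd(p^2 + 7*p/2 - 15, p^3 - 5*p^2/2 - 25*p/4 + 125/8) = p - 5/2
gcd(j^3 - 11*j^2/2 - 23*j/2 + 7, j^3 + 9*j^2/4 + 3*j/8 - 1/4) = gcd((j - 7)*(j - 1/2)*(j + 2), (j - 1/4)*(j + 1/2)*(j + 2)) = j + 2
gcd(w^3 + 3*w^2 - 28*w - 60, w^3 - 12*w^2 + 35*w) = w - 5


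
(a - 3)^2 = a^2 - 6*a + 9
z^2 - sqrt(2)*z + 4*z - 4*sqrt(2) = (z + 4)*(z - sqrt(2))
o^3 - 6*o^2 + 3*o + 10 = (o - 5)*(o - 2)*(o + 1)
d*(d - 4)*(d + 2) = d^3 - 2*d^2 - 8*d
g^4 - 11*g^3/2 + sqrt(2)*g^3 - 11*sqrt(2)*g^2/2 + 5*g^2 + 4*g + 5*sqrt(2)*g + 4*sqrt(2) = (g - 4)*(g - 2)*(g + 1/2)*(g + sqrt(2))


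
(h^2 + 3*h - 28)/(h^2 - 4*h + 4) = (h^2 + 3*h - 28)/(h^2 - 4*h + 4)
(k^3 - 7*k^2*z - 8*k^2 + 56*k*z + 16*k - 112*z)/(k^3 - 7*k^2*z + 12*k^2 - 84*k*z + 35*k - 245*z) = (k^2 - 8*k + 16)/(k^2 + 12*k + 35)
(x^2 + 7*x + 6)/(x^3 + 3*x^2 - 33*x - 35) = (x + 6)/(x^2 + 2*x - 35)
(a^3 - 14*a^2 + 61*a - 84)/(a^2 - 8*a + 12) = (a^3 - 14*a^2 + 61*a - 84)/(a^2 - 8*a + 12)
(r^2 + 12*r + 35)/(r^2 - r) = (r^2 + 12*r + 35)/(r*(r - 1))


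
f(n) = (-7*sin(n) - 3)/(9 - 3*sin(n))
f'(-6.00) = -1.04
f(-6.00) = -0.61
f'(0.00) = -0.89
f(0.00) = -0.33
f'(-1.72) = 0.07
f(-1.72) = 0.33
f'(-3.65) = 1.11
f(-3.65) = -0.85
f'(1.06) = -0.86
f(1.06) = -1.43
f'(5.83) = -0.61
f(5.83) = 0.01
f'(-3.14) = 0.89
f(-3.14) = -0.33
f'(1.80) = 0.44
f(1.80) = -1.62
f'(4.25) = 0.24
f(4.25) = 0.28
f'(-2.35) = 0.41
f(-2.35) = 0.18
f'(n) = -7*cos(n)/(9 - 3*sin(n)) + 3*(-7*sin(n) - 3)*cos(n)/(9 - 3*sin(n))^2 = -8*cos(n)/(sin(n) - 3)^2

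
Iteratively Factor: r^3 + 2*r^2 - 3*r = (r)*(r^2 + 2*r - 3) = r*(r + 3)*(r - 1)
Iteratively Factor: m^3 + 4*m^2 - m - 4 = (m + 4)*(m^2 - 1) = (m + 1)*(m + 4)*(m - 1)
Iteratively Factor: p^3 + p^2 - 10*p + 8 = (p + 4)*(p^2 - 3*p + 2) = (p - 1)*(p + 4)*(p - 2)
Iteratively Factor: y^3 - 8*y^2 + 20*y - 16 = (y - 4)*(y^2 - 4*y + 4) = (y - 4)*(y - 2)*(y - 2)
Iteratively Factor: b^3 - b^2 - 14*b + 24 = (b + 4)*(b^2 - 5*b + 6) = (b - 2)*(b + 4)*(b - 3)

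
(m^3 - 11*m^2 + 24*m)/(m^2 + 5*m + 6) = m*(m^2 - 11*m + 24)/(m^2 + 5*m + 6)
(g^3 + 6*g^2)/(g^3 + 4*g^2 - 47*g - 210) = g^2/(g^2 - 2*g - 35)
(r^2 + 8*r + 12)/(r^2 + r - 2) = (r + 6)/(r - 1)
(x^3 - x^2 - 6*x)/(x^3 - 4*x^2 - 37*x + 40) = x*(x^2 - x - 6)/(x^3 - 4*x^2 - 37*x + 40)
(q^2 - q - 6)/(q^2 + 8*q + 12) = (q - 3)/(q + 6)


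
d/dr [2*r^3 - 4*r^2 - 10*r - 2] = 6*r^2 - 8*r - 10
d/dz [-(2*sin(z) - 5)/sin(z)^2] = 2*(sin(z) - 5)*cos(z)/sin(z)^3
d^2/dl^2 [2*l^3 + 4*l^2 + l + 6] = 12*l + 8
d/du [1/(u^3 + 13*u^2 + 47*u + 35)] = (-3*u^2 - 26*u - 47)/(u^3 + 13*u^2 + 47*u + 35)^2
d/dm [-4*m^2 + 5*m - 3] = 5 - 8*m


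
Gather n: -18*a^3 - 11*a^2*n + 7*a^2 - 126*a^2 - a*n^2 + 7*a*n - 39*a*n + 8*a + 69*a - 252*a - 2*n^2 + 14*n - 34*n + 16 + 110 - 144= -18*a^3 - 119*a^2 - 175*a + n^2*(-a - 2) + n*(-11*a^2 - 32*a - 20) - 18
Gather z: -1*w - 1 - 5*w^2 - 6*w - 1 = -5*w^2 - 7*w - 2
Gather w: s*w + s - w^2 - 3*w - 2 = s - w^2 + w*(s - 3) - 2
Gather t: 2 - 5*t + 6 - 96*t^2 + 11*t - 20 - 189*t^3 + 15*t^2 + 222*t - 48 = -189*t^3 - 81*t^2 + 228*t - 60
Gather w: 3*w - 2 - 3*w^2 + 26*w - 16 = -3*w^2 + 29*w - 18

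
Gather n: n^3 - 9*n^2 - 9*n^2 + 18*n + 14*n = n^3 - 18*n^2 + 32*n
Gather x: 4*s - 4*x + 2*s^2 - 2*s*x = 2*s^2 + 4*s + x*(-2*s - 4)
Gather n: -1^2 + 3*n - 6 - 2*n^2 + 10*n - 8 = -2*n^2 + 13*n - 15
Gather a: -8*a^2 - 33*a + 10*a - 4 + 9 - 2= -8*a^2 - 23*a + 3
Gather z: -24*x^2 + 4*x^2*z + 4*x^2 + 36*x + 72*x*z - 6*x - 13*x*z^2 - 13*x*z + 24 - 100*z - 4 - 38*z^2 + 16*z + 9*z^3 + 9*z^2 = -20*x^2 + 30*x + 9*z^3 + z^2*(-13*x - 29) + z*(4*x^2 + 59*x - 84) + 20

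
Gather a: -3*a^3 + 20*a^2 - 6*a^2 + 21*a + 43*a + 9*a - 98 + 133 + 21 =-3*a^3 + 14*a^2 + 73*a + 56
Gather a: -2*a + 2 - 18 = -2*a - 16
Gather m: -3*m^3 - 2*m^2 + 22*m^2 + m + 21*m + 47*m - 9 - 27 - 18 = -3*m^3 + 20*m^2 + 69*m - 54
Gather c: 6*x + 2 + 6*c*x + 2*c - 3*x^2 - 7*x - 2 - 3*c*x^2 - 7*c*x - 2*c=c*(-3*x^2 - x) - 3*x^2 - x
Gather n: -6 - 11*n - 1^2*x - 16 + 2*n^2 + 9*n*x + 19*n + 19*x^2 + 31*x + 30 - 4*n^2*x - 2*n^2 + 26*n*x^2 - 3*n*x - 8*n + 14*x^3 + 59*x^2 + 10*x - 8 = -4*n^2*x + n*(26*x^2 + 6*x) + 14*x^3 + 78*x^2 + 40*x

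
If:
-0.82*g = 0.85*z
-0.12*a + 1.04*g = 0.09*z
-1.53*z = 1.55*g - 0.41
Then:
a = 52.03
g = 5.54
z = -5.34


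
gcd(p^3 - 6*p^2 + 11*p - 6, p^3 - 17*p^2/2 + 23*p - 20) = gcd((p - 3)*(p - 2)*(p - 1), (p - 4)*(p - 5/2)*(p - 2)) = p - 2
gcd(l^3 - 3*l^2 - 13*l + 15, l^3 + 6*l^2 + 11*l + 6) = l + 3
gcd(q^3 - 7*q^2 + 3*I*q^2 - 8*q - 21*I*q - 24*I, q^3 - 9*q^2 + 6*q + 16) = q^2 - 7*q - 8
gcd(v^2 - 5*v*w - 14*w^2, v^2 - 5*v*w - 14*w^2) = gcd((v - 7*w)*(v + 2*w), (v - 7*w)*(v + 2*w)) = v^2 - 5*v*w - 14*w^2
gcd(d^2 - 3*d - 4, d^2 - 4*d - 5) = d + 1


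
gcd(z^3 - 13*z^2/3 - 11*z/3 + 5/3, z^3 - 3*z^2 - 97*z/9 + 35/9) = z^2 - 16*z/3 + 5/3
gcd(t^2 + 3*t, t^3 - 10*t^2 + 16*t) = t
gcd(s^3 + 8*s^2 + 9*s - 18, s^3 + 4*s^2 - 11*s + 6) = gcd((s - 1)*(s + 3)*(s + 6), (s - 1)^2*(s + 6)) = s^2 + 5*s - 6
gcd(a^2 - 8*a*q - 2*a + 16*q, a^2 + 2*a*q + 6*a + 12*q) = 1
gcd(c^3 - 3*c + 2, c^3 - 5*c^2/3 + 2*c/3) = c - 1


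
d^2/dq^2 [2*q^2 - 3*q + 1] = 4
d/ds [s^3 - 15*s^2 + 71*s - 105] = 3*s^2 - 30*s + 71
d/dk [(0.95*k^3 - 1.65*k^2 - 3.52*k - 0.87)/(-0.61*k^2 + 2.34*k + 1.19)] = (-0.5795*k^4 + 4.446*k^3 - 2.6167*k^2 - 4.9884*k - 2.153)/(0.3721*k^4 - 2.8548*k^3 + 4.0238*k^2 + 5.5692*k + 1.4161)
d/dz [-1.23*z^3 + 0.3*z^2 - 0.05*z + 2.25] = -3.69*z^2 + 0.6*z - 0.05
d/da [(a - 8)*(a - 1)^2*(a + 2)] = 4*a^3 - 24*a^2 - 6*a + 26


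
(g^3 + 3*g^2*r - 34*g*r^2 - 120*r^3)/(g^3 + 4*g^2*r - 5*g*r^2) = (-g^2 + 2*g*r + 24*r^2)/(g*(-g + r))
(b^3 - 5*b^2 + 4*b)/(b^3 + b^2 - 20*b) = (b - 1)/(b + 5)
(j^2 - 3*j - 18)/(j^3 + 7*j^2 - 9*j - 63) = (j - 6)/(j^2 + 4*j - 21)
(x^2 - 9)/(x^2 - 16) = (x^2 - 9)/(x^2 - 16)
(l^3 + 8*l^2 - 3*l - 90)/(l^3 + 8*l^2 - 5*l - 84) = (l^2 + 11*l + 30)/(l^2 + 11*l + 28)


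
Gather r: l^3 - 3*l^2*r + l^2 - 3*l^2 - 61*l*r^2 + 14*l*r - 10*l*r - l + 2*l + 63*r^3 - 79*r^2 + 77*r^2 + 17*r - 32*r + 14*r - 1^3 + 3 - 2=l^3 - 2*l^2 + l + 63*r^3 + r^2*(-61*l - 2) + r*(-3*l^2 + 4*l - 1)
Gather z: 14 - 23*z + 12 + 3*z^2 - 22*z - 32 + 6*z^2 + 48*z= 9*z^2 + 3*z - 6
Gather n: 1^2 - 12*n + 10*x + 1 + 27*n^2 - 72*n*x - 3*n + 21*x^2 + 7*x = 27*n^2 + n*(-72*x - 15) + 21*x^2 + 17*x + 2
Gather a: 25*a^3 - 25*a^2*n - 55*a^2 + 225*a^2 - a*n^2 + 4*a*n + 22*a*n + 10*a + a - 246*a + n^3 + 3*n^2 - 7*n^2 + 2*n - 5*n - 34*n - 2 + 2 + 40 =25*a^3 + a^2*(170 - 25*n) + a*(-n^2 + 26*n - 235) + n^3 - 4*n^2 - 37*n + 40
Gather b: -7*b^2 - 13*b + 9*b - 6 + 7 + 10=-7*b^2 - 4*b + 11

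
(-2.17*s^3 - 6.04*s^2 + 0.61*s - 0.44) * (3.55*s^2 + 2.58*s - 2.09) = -7.7035*s^5 - 27.0406*s^4 - 8.8824*s^3 + 12.6354*s^2 - 2.4101*s + 0.9196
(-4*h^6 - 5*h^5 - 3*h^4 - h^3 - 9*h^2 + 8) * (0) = 0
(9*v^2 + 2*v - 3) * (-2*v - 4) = -18*v^3 - 40*v^2 - 2*v + 12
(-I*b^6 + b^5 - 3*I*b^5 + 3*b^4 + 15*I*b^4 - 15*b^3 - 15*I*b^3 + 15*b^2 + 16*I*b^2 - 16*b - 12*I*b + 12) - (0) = -I*b^6 + b^5 - 3*I*b^5 + 3*b^4 + 15*I*b^4 - 15*b^3 - 15*I*b^3 + 15*b^2 + 16*I*b^2 - 16*b - 12*I*b + 12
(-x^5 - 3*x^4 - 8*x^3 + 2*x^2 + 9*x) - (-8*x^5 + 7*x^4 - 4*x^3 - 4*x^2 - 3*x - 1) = 7*x^5 - 10*x^4 - 4*x^3 + 6*x^2 + 12*x + 1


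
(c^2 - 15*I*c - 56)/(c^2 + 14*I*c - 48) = (c^2 - 15*I*c - 56)/(c^2 + 14*I*c - 48)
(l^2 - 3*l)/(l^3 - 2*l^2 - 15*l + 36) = l/(l^2 + l - 12)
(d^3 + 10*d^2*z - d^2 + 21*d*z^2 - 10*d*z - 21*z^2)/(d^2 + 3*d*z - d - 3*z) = d + 7*z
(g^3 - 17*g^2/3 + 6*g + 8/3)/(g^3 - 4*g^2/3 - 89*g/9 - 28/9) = 3*(g - 2)/(3*g + 7)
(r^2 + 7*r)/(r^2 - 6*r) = (r + 7)/(r - 6)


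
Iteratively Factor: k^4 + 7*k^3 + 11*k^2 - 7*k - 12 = (k + 3)*(k^3 + 4*k^2 - k - 4) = (k + 3)*(k + 4)*(k^2 - 1) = (k - 1)*(k + 3)*(k + 4)*(k + 1)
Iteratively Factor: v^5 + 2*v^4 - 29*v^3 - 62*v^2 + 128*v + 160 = (v + 4)*(v^4 - 2*v^3 - 21*v^2 + 22*v + 40) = (v + 1)*(v + 4)*(v^3 - 3*v^2 - 18*v + 40) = (v + 1)*(v + 4)^2*(v^2 - 7*v + 10) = (v - 5)*(v + 1)*(v + 4)^2*(v - 2)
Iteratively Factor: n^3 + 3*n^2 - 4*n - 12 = (n + 3)*(n^2 - 4) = (n + 2)*(n + 3)*(n - 2)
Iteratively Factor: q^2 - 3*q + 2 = (q - 2)*(q - 1)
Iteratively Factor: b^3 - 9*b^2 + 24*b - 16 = (b - 4)*(b^2 - 5*b + 4) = (b - 4)^2*(b - 1)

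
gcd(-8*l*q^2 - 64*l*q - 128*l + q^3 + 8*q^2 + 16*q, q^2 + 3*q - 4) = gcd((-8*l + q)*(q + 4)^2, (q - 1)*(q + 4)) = q + 4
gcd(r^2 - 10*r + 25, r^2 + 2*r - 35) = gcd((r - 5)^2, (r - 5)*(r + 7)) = r - 5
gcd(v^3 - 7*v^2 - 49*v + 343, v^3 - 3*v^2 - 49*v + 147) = v^2 - 49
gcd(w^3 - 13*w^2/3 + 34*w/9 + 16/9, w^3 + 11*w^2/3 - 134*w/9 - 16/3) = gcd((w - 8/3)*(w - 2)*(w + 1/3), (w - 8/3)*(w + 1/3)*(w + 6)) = w^2 - 7*w/3 - 8/9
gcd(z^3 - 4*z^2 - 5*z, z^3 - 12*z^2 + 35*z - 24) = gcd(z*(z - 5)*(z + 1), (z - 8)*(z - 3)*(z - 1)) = 1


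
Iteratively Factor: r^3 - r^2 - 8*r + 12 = (r - 2)*(r^2 + r - 6) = (r - 2)^2*(r + 3)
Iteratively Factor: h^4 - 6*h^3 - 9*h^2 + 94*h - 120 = (h - 2)*(h^3 - 4*h^2 - 17*h + 60) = (h - 5)*(h - 2)*(h^2 + h - 12) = (h - 5)*(h - 2)*(h + 4)*(h - 3)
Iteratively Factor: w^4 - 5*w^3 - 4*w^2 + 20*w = (w - 2)*(w^3 - 3*w^2 - 10*w) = (w - 2)*(w + 2)*(w^2 - 5*w) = w*(w - 2)*(w + 2)*(w - 5)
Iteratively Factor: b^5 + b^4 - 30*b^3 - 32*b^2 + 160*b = (b)*(b^4 + b^3 - 30*b^2 - 32*b + 160) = b*(b - 5)*(b^3 + 6*b^2 - 32) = b*(b - 5)*(b + 4)*(b^2 + 2*b - 8) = b*(b - 5)*(b + 4)^2*(b - 2)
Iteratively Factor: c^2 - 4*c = (c)*(c - 4)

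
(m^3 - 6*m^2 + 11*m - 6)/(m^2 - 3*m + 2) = m - 3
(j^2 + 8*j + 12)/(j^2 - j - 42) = (j + 2)/(j - 7)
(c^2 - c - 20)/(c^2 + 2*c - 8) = (c - 5)/(c - 2)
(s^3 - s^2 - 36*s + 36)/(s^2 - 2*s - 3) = (-s^3 + s^2 + 36*s - 36)/(-s^2 + 2*s + 3)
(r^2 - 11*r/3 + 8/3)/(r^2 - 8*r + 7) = (r - 8/3)/(r - 7)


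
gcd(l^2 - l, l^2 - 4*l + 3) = l - 1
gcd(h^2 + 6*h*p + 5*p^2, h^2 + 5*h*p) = h + 5*p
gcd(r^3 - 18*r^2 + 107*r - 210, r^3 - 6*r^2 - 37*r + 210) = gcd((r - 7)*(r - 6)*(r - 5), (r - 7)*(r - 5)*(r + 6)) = r^2 - 12*r + 35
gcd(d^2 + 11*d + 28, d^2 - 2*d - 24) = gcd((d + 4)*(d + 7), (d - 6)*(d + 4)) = d + 4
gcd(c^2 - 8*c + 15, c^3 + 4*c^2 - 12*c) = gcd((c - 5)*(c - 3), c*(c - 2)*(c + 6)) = 1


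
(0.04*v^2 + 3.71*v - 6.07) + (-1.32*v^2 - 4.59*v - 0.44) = -1.28*v^2 - 0.88*v - 6.51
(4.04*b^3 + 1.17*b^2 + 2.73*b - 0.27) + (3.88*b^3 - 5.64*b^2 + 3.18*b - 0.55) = 7.92*b^3 - 4.47*b^2 + 5.91*b - 0.82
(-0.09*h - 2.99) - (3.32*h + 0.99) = -3.41*h - 3.98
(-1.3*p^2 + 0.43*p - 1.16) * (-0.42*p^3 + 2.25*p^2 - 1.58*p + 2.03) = 0.546*p^5 - 3.1056*p^4 + 3.5087*p^3 - 5.9284*p^2 + 2.7057*p - 2.3548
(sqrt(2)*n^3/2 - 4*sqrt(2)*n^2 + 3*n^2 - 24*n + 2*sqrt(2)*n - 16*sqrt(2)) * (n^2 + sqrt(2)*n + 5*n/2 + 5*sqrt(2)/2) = sqrt(2)*n^5/2 - 11*sqrt(2)*n^4/4 + 4*n^4 - 22*n^3 - 5*sqrt(2)*n^3 - 76*n^2 - 55*sqrt(2)*n^2/2 - 100*sqrt(2)*n - 22*n - 80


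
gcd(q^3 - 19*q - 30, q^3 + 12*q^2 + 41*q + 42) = q^2 + 5*q + 6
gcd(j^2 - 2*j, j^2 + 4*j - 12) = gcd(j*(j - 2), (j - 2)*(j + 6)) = j - 2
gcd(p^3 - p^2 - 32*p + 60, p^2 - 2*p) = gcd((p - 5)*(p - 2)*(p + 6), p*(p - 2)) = p - 2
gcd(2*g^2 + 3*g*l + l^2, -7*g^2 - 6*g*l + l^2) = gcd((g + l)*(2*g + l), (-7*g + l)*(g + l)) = g + l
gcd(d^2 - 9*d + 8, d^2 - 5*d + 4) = d - 1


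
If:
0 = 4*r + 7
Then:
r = -7/4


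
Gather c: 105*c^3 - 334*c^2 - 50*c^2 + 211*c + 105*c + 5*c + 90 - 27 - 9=105*c^3 - 384*c^2 + 321*c + 54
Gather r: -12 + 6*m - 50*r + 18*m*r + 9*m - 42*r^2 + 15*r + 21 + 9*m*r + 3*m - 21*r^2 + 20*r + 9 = 18*m - 63*r^2 + r*(27*m - 15) + 18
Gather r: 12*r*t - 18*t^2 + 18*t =12*r*t - 18*t^2 + 18*t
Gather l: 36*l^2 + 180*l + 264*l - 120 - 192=36*l^2 + 444*l - 312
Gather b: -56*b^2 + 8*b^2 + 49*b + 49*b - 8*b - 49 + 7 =-48*b^2 + 90*b - 42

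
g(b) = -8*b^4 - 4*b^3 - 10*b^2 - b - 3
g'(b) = -32*b^3 - 12*b^2 - 20*b - 1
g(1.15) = -37.45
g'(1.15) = -88.54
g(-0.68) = -7.40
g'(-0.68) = 17.11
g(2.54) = -468.59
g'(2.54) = -653.61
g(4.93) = -5456.10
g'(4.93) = -4225.60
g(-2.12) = -169.31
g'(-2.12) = 292.37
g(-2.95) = -590.25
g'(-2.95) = 775.09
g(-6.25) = -11617.84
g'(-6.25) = 7467.75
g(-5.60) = -7476.13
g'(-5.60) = 5354.39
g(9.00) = -56226.00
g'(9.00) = -24481.00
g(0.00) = -3.00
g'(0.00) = -1.00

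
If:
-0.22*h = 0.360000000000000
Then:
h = -1.64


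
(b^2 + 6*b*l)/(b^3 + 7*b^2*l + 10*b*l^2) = (b + 6*l)/(b^2 + 7*b*l + 10*l^2)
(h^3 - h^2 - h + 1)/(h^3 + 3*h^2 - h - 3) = (h - 1)/(h + 3)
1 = 1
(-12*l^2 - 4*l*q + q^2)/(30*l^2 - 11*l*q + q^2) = (2*l + q)/(-5*l + q)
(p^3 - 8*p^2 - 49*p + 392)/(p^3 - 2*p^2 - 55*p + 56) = (p - 7)/(p - 1)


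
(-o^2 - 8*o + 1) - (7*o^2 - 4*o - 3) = -8*o^2 - 4*o + 4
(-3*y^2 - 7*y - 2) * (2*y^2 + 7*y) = -6*y^4 - 35*y^3 - 53*y^2 - 14*y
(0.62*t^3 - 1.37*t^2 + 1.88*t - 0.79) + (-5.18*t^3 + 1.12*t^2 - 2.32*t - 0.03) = -4.56*t^3 - 0.25*t^2 - 0.44*t - 0.82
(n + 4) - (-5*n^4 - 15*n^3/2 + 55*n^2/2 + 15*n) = 5*n^4 + 15*n^3/2 - 55*n^2/2 - 14*n + 4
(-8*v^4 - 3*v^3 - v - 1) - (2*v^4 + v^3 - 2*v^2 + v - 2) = -10*v^4 - 4*v^3 + 2*v^2 - 2*v + 1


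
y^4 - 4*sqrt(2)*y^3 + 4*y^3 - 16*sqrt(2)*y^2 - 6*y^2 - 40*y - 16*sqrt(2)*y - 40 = (y + 2)^2*(y - 5*sqrt(2))*(y + sqrt(2))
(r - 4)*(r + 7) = r^2 + 3*r - 28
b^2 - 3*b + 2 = (b - 2)*(b - 1)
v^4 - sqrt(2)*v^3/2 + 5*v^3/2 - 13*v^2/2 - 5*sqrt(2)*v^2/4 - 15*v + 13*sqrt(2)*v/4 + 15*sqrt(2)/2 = (v - 5/2)*(v + 2)*(v + 3)*(v - sqrt(2)/2)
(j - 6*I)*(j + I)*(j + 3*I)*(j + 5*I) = j^4 + 3*I*j^3 + 31*j^2 + 123*I*j - 90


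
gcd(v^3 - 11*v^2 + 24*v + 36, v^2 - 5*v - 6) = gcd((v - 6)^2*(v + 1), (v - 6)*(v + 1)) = v^2 - 5*v - 6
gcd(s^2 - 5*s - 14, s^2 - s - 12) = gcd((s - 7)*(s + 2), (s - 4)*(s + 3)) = 1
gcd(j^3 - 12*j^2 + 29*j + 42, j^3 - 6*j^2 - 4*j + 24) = j - 6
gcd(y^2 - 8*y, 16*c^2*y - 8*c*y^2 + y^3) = y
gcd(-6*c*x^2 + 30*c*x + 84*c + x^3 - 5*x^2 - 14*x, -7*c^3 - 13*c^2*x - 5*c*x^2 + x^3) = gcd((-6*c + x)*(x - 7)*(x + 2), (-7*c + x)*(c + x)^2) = 1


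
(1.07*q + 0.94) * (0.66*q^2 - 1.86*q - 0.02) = 0.7062*q^3 - 1.3698*q^2 - 1.7698*q - 0.0188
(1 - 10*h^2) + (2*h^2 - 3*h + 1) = -8*h^2 - 3*h + 2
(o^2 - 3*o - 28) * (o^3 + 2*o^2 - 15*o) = o^5 - o^4 - 49*o^3 - 11*o^2 + 420*o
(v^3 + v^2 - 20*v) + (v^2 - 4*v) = v^3 + 2*v^2 - 24*v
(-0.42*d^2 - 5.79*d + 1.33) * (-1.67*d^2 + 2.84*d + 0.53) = 0.7014*d^4 + 8.4765*d^3 - 18.8873*d^2 + 0.7085*d + 0.7049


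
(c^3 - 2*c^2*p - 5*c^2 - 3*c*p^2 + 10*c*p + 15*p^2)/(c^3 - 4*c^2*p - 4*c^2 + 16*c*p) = (c^3 - 2*c^2*p - 5*c^2 - 3*c*p^2 + 10*c*p + 15*p^2)/(c*(c^2 - 4*c*p - 4*c + 16*p))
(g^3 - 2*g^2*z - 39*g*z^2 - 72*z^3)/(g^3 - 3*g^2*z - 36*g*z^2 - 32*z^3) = (g^2 + 6*g*z + 9*z^2)/(g^2 + 5*g*z + 4*z^2)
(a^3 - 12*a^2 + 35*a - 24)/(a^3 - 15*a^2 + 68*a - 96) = (a - 1)/(a - 4)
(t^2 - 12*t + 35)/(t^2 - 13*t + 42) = (t - 5)/(t - 6)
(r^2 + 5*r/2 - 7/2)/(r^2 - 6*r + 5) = (r + 7/2)/(r - 5)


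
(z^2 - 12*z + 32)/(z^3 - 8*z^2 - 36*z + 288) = (z - 4)/(z^2 - 36)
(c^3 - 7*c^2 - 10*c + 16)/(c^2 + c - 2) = c - 8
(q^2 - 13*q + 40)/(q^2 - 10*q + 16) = (q - 5)/(q - 2)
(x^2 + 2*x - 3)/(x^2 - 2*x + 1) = (x + 3)/(x - 1)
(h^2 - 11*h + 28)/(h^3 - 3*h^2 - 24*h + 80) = (h - 7)/(h^2 + h - 20)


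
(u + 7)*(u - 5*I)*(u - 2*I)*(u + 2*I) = u^4 + 7*u^3 - 5*I*u^3 + 4*u^2 - 35*I*u^2 + 28*u - 20*I*u - 140*I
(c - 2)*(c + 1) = c^2 - c - 2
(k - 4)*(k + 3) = k^2 - k - 12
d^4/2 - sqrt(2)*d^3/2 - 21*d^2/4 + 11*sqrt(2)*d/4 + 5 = (d/2 + sqrt(2))*(d - 5*sqrt(2)/2)*(d - sqrt(2))*(d + sqrt(2)/2)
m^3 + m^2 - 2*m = m*(m - 1)*(m + 2)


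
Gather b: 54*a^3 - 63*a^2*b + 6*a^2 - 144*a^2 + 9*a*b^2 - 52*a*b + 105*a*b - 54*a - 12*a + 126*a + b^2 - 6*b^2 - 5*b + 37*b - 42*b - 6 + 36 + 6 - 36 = 54*a^3 - 138*a^2 + 60*a + b^2*(9*a - 5) + b*(-63*a^2 + 53*a - 10)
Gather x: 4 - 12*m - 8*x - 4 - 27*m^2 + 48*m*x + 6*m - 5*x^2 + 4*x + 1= -27*m^2 - 6*m - 5*x^2 + x*(48*m - 4) + 1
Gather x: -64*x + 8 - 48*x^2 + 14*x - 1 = -48*x^2 - 50*x + 7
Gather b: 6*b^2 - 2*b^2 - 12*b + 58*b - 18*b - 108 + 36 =4*b^2 + 28*b - 72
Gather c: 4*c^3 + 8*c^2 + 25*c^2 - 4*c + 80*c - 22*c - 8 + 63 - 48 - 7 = 4*c^3 + 33*c^2 + 54*c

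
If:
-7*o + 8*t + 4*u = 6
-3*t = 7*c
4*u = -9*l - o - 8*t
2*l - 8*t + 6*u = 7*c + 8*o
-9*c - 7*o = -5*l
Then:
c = -4608/24163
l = -13074/24163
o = -3414/24163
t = 10752/24163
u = 8766/24163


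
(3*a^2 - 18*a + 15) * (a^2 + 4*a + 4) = 3*a^4 - 6*a^3 - 45*a^2 - 12*a + 60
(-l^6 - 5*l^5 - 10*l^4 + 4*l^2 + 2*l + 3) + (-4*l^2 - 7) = -l^6 - 5*l^5 - 10*l^4 + 2*l - 4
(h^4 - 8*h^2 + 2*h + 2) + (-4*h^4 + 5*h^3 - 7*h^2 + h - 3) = -3*h^4 + 5*h^3 - 15*h^2 + 3*h - 1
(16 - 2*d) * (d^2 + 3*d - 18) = -2*d^3 + 10*d^2 + 84*d - 288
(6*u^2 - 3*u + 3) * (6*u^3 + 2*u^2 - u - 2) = 36*u^5 - 6*u^4 + 6*u^3 - 3*u^2 + 3*u - 6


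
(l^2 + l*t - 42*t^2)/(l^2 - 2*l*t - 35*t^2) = (-l^2 - l*t + 42*t^2)/(-l^2 + 2*l*t + 35*t^2)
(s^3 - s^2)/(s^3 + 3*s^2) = (s - 1)/(s + 3)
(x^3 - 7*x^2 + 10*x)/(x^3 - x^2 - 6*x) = (-x^2 + 7*x - 10)/(-x^2 + x + 6)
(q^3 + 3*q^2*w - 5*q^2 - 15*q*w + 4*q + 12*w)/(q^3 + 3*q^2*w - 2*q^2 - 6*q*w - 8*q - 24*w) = (q - 1)/(q + 2)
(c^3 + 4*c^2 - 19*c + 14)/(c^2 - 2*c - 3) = (-c^3 - 4*c^2 + 19*c - 14)/(-c^2 + 2*c + 3)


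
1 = 1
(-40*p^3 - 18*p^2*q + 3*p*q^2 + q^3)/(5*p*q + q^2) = -8*p^2/q - 2*p + q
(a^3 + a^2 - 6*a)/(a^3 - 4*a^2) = (a^2 + a - 6)/(a*(a - 4))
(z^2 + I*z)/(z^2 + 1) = z/(z - I)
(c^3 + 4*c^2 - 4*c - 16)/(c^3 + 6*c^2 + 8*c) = (c - 2)/c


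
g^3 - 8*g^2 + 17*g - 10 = (g - 5)*(g - 2)*(g - 1)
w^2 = w^2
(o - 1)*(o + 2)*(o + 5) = o^3 + 6*o^2 + 3*o - 10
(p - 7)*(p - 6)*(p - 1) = p^3 - 14*p^2 + 55*p - 42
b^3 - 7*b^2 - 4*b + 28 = (b - 7)*(b - 2)*(b + 2)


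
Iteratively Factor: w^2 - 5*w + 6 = (w - 2)*(w - 3)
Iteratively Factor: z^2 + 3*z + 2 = (z + 2)*(z + 1)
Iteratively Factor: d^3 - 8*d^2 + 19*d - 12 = (d - 4)*(d^2 - 4*d + 3) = (d - 4)*(d - 1)*(d - 3)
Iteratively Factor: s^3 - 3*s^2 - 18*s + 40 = (s - 5)*(s^2 + 2*s - 8) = (s - 5)*(s - 2)*(s + 4)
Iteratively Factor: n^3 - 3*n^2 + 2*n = (n)*(n^2 - 3*n + 2) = n*(n - 1)*(n - 2)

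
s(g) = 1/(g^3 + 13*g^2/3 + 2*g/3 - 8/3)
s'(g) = (-3*g^2 - 26*g/3 - 2/3)/(g^3 + 13*g^2/3 + 2*g/3 - 8/3)^2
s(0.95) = 0.37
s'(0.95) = -1.55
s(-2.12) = 0.17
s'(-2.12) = 0.12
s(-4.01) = -7.10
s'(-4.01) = -714.27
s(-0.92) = -2.56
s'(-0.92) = 31.19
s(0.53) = -1.06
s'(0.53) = -6.80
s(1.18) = 0.17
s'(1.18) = -0.45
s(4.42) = 0.01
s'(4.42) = -0.00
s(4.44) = 0.01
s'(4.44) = -0.00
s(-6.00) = -0.02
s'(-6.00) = -0.01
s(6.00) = 0.00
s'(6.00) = 0.00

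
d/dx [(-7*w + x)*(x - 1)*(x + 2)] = -14*w*x - 7*w + 3*x^2 + 2*x - 2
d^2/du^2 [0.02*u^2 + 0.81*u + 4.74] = 0.0400000000000000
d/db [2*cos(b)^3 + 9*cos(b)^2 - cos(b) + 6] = (-6*cos(b)^2 - 18*cos(b) + 1)*sin(b)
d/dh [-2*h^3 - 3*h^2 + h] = -6*h^2 - 6*h + 1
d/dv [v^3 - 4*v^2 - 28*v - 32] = 3*v^2 - 8*v - 28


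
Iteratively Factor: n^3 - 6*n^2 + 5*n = (n)*(n^2 - 6*n + 5) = n*(n - 5)*(n - 1)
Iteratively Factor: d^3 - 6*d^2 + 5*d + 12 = (d + 1)*(d^2 - 7*d + 12) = (d - 3)*(d + 1)*(d - 4)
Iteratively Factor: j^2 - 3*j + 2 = (j - 2)*(j - 1)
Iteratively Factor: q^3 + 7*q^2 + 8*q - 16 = (q + 4)*(q^2 + 3*q - 4) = (q - 1)*(q + 4)*(q + 4)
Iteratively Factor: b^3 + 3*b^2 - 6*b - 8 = (b + 4)*(b^2 - b - 2) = (b - 2)*(b + 4)*(b + 1)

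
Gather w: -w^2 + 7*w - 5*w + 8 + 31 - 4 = -w^2 + 2*w + 35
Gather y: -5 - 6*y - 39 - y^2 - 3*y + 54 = -y^2 - 9*y + 10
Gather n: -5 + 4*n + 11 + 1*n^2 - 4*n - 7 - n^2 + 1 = 0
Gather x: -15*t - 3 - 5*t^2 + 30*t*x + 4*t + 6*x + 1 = -5*t^2 - 11*t + x*(30*t + 6) - 2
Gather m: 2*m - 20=2*m - 20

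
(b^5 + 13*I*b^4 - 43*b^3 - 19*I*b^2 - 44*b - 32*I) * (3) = 3*b^5 + 39*I*b^4 - 129*b^3 - 57*I*b^2 - 132*b - 96*I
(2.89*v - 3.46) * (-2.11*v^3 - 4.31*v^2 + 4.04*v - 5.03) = -6.0979*v^4 - 5.1553*v^3 + 26.5882*v^2 - 28.5151*v + 17.4038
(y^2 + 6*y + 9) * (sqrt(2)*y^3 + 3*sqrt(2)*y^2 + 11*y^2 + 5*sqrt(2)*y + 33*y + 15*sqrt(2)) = sqrt(2)*y^5 + 11*y^4 + 9*sqrt(2)*y^4 + 32*sqrt(2)*y^3 + 99*y^3 + 72*sqrt(2)*y^2 + 297*y^2 + 135*sqrt(2)*y + 297*y + 135*sqrt(2)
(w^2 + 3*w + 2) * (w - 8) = w^3 - 5*w^2 - 22*w - 16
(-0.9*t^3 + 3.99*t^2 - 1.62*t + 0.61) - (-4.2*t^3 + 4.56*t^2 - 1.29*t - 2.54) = 3.3*t^3 - 0.569999999999999*t^2 - 0.33*t + 3.15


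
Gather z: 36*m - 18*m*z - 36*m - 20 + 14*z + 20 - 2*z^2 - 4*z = -2*z^2 + z*(10 - 18*m)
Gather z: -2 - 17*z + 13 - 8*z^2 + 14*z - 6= -8*z^2 - 3*z + 5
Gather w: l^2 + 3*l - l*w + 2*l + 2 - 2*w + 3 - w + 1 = l^2 + 5*l + w*(-l - 3) + 6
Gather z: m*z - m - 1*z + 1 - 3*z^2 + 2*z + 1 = -m - 3*z^2 + z*(m + 1) + 2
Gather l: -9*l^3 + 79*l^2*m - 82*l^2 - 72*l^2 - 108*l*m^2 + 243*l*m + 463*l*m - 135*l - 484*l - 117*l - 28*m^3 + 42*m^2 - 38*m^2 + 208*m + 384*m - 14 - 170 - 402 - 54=-9*l^3 + l^2*(79*m - 154) + l*(-108*m^2 + 706*m - 736) - 28*m^3 + 4*m^2 + 592*m - 640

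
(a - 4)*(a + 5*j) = a^2 + 5*a*j - 4*a - 20*j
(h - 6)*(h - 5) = h^2 - 11*h + 30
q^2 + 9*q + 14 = (q + 2)*(q + 7)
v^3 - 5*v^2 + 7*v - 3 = (v - 3)*(v - 1)^2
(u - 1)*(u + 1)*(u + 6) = u^3 + 6*u^2 - u - 6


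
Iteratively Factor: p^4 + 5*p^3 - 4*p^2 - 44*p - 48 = (p + 2)*(p^3 + 3*p^2 - 10*p - 24) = (p - 3)*(p + 2)*(p^2 + 6*p + 8) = (p - 3)*(p + 2)^2*(p + 4)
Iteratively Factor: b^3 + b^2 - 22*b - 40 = (b - 5)*(b^2 + 6*b + 8) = (b - 5)*(b + 2)*(b + 4)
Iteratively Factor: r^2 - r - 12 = (r + 3)*(r - 4)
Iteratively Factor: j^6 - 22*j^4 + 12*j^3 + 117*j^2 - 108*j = (j + 3)*(j^5 - 3*j^4 - 13*j^3 + 51*j^2 - 36*j) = (j - 3)*(j + 3)*(j^4 - 13*j^2 + 12*j) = j*(j - 3)*(j + 3)*(j^3 - 13*j + 12) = j*(j - 3)*(j + 3)*(j + 4)*(j^2 - 4*j + 3) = j*(j - 3)^2*(j + 3)*(j + 4)*(j - 1)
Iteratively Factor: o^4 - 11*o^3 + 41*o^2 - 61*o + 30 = (o - 2)*(o^3 - 9*o^2 + 23*o - 15) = (o - 5)*(o - 2)*(o^2 - 4*o + 3) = (o - 5)*(o - 3)*(o - 2)*(o - 1)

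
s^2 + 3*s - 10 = (s - 2)*(s + 5)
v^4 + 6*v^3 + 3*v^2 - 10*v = v*(v - 1)*(v + 2)*(v + 5)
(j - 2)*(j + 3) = j^2 + j - 6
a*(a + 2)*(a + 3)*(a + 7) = a^4 + 12*a^3 + 41*a^2 + 42*a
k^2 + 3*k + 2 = (k + 1)*(k + 2)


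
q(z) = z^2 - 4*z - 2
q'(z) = 2*z - 4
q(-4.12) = 31.45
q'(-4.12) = -12.24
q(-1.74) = 7.99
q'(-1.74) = -7.48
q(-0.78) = 1.73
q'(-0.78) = -5.56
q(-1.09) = 3.55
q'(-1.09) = -6.18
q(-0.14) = -1.42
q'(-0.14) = -4.28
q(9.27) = 46.85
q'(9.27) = 14.54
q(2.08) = -5.99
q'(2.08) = 0.16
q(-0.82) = 1.95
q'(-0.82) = -5.64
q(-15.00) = 283.00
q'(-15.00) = -34.00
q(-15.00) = 283.00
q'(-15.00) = -34.00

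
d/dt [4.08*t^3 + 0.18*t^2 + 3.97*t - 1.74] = 12.24*t^2 + 0.36*t + 3.97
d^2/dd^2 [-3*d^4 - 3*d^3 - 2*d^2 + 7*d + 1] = -36*d^2 - 18*d - 4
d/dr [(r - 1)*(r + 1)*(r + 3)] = 3*r^2 + 6*r - 1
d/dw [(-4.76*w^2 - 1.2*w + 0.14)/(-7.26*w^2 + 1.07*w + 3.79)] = (-13.8052*w^2 - 34.048*w - 4.6978)/(52.7076*w^4 - 15.5364*w^3 - 53.8859*w^2 + 8.1106*w + 14.3641)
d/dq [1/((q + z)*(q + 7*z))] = -(2*q + 8*z)/((q + z)^2*(q + 7*z)^2)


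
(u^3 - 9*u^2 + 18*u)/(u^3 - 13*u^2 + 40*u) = (u^2 - 9*u + 18)/(u^2 - 13*u + 40)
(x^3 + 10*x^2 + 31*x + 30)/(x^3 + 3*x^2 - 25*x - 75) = (x + 2)/(x - 5)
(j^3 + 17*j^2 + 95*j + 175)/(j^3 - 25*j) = (j^2 + 12*j + 35)/(j*(j - 5))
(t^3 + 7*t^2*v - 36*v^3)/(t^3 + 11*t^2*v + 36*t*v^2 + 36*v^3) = (t - 2*v)/(t + 2*v)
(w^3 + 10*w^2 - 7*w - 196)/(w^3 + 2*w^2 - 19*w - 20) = (w^2 + 14*w + 49)/(w^2 + 6*w + 5)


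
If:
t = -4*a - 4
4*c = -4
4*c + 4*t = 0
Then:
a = -5/4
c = -1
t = 1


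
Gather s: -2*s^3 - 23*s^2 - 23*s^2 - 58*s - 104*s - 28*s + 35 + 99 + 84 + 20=-2*s^3 - 46*s^2 - 190*s + 238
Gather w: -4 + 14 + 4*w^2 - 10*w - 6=4*w^2 - 10*w + 4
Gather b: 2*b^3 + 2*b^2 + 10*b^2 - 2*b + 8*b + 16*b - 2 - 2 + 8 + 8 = 2*b^3 + 12*b^2 + 22*b + 12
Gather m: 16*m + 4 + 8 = 16*m + 12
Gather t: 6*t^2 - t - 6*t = 6*t^2 - 7*t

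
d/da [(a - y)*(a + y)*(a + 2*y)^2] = 4*a^3 + 12*a^2*y + 6*a*y^2 - 4*y^3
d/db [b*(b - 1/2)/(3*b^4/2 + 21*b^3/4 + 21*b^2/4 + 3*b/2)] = 2*(-8*b^3 - 8*b^2 + 14*b + 11)/(3*(4*b^6 + 28*b^5 + 77*b^4 + 106*b^3 + 77*b^2 + 28*b + 4))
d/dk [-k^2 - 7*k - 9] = -2*k - 7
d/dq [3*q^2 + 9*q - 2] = 6*q + 9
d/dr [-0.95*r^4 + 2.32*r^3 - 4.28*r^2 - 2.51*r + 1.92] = -3.8*r^3 + 6.96*r^2 - 8.56*r - 2.51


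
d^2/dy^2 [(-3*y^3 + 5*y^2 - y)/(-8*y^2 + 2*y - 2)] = (-13*y^3 + 51*y^2 - 3*y - 4)/(64*y^6 - 48*y^5 + 60*y^4 - 25*y^3 + 15*y^2 - 3*y + 1)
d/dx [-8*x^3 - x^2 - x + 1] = -24*x^2 - 2*x - 1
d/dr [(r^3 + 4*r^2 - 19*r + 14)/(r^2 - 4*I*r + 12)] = (r^4 - 8*I*r^3 + r^2*(55 - 16*I) + 68*r - 228 + 56*I)/(r^4 - 8*I*r^3 + 8*r^2 - 96*I*r + 144)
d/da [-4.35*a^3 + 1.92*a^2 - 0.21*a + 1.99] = -13.05*a^2 + 3.84*a - 0.21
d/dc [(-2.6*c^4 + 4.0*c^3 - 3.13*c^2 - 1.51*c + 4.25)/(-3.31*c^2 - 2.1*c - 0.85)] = (17.212*c^5 + 3.14*c^4 - 7.96*c^3 - 8.6251*c^2 + 33.456*c + 10.2085)/(10.9561*c^4 + 13.902*c^3 + 10.037*c^2 + 3.57*c + 0.7225)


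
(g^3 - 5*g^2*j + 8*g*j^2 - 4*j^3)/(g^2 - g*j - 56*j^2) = (-g^3 + 5*g^2*j - 8*g*j^2 + 4*j^3)/(-g^2 + g*j + 56*j^2)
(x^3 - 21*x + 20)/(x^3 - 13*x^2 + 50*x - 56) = (x^2 + 4*x - 5)/(x^2 - 9*x + 14)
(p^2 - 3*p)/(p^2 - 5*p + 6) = p/(p - 2)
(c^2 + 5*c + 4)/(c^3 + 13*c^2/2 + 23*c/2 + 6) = 2/(2*c + 3)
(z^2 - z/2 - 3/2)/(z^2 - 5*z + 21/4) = 2*(z + 1)/(2*z - 7)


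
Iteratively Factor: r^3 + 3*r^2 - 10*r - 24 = (r + 2)*(r^2 + r - 12) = (r - 3)*(r + 2)*(r + 4)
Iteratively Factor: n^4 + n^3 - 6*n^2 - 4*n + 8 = (n - 1)*(n^3 + 2*n^2 - 4*n - 8) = (n - 1)*(n + 2)*(n^2 - 4) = (n - 1)*(n + 2)^2*(n - 2)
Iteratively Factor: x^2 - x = (x)*(x - 1)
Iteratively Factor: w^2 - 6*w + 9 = (w - 3)*(w - 3)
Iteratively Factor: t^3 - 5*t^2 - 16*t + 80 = (t - 5)*(t^2 - 16) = (t - 5)*(t + 4)*(t - 4)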